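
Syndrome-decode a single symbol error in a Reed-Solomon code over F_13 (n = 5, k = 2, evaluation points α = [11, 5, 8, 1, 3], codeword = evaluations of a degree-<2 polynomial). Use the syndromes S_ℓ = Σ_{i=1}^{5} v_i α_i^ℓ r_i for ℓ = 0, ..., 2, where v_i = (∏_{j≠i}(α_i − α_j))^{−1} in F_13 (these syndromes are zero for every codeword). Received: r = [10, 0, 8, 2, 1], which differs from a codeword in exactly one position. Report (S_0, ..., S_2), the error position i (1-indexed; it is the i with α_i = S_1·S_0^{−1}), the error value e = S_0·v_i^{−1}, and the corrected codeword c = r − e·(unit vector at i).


S = (12, 5, 1), error at position 3, error magnitude e = 3, c = [10, 0, 5, 2, 1].

Step 1: column multipliers v_i = (∏_{j≠i}(α_i − α_j))^{−1} mod 13.
  i = 1 (α = 11): (11−5)(11−8)(11−1)(11−3) = 6·3·10·8 = 1440 ≡ 10, so v_1 = 10^{−1} = 4 (mod 13).
  i = 2 (α = 5): (5−11)(5−8)(5−1)(5−3) = (−6)·(−3)·4·2 = 144 ≡ 1, so v_2 = 1^{−1} = 1 (mod 13).
  i = 3 (α = 8): (8−11)(8−5)(8−1)(8−3) = (−3)·3·7·5 = −315 ≡ 10, so v_3 = 10^{−1} = 4 (mod 13).
  i = 4 (α = 1): (1−11)(1−5)(1−8)(1−3) = (−10)·(−4)·(−7)·(−2) = 560 ≡ 1, so v_4 = 1^{−1} = 1 (mod 13).
  i = 5 (α = 3): (3−11)(3−5)(3−8)(3−1) = (−8)·(−2)·(−5)·2 = −160 ≡ 9, so v_5 = 9^{−1} = 3 (mod 13).
  v = [4, 1, 4, 1, 3].
Step 2: syndromes of r = [10, 0, 8, 2, 1] (all sums mod 13).
  S_0 = Σ v_i r_i = 4·10 + 1·0 + 4·8 + 1·2 + 3·1 = 77 ≡ 12.
  S_1 = Σ v_i α_i r_i = 4·11·10 + 1·5·0 + 4·8·8 + 1·1·2 + 3·3·1 = 707 ≡ 5.
  α_i^2 mod 13 = [4, 12, 12, 1, 9].
  S_2 = Σ v_i α_i^2 r_i = 4·4·10 + 1·12·0 + 4·12·8 + 1·1·2 + 3·9·1 = 573 ≡ 1.
  S = (12, 5, 1) ≠ 0, so r is not a codeword (an error is present).
Step 3: locate the error. For a single error e at position i, S_ℓ = v_i·e·α_i^ℓ, so α_err = S_1/S_0.
  S_0^{−1} = 12^{−1} = 12 (mod 13), so α_err = 5·12 = 60 ≡ 8 = α_3. Error position i = 3.
  Consistency check: S_2/S_1 = 1·8 = 8 ≡ 8 = α_err ✓ (single-error assumption holds).
Step 4: error magnitude e = S_0/v_3 = S_0·∏_{j≠3}(α_3 − α_j) = 12·10 = 120 ≡ 3 (mod 13).
Step 5: correct position 3: c_3 = r_3 − e = 8 − 3 ≡ 5 (mod 13). Hence c = [10, 0, 5, 2, 1].
  Check: interpolating c through the α_i gives m(x) = 9 + 6·x (degree < 2) with m(α_i) = c_i for every i, so c is indeed a codeword.


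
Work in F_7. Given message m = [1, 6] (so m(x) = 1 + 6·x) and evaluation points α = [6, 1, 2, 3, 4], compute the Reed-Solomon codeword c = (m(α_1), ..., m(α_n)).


c = [2, 0, 6, 5, 4]

Message polynomial: m(x) = 1 + 6·x (mod 7).
For each evaluation point α_i, compute m(α_i) mod 7:
  α_1 = 6: Horner steps 6 → 2, so m(6) = 2.
  α_2 = 1: Horner steps 6 → 0, so m(1) = 0.
  α_3 = 2: Horner steps 6 → 6, so m(2) = 6.
  α_4 = 3: Horner steps 6 → 5, so m(3) = 5.
  α_5 = 4: Horner steps 6 → 4, so m(4) = 4.
Codeword c = [2, 0, 6, 5, 4] ∈ F_7^5.


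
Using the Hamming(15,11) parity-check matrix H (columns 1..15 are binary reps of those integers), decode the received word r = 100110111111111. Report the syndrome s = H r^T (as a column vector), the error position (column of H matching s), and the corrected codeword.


s = (0, 1, 1, 1)^T, error position = 7, corrected codeword c = 100110011111111

Compute s = H r^T mod 2 one row at a time:
  s_1 = 1 + 1 + 1 + 1 + 1 + 1 + 1 + 1 = 8 ≡ 0 (mod 2).
  s_2 = 1 + 1 + 0 + 1 + 1 + 1 + 1 + 1 = 7 ≡ 1 (mod 2).
  s_3 = 0 + 0 + 0 + 1 + 1 + 1 + 1 + 1 = 5 ≡ 1 (mod 2).
  s_4 = 1 + 0 + 1 + 1 + 1 + 1 + 1 + 1 = 7 ≡ 1 (mod 2).
s = (0, 1, 1, 1)^T — this equals column 7 of H (binary 0111), so error is at position 7.
Correct: flip bit 7 of r = 100110111111111 to get c = 100110011111111.


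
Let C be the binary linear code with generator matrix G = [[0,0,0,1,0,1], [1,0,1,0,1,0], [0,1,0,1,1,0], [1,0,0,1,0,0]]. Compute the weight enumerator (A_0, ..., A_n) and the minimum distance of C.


Weight distribution: A_0 = 1, A_2 = 4, A_3 = 6, A_4 = 3, A_5 = 2. Minimum distance d = 2.

Enumerate all 2^4 = 16 messages m ∈ F_2^4.
For each, compute codeword c = mG in F_2^6, then tally its weight.
  m = 0000 → c = 000000, weight = 0.
  m = 1000 → c = 000101, weight = 2.
  m = 0100 → c = 101010, weight = 3.
  m = 1100 → c = 101111, weight = 5.
  m = 0010 → c = 010110, weight = 3.
  m = 1010 → c = 010011, weight = 3.
  m = 0110 → c = 111100, weight = 4.
  m = 1110 → c = 111001, weight = 4.
  m = 0001 → c = 100100, weight = 2.
  m = 1001 → c = 100001, weight = 2.
  m = 0101 → c = 001110, weight = 3.
  m = 1101 → c = 001011, weight = 3.
  m = 0011 → c = 110010, weight = 3.
  m = 1011 → c = 110111, weight = 5.
  m = 0111 → c = 011000, weight = 2.
  m = 1111 → c = 011101, weight = 4.
Tally weights:
  weight 0: 1 codewords.
  weight 2: 4 codewords.
  weight 3: 6 codewords.
  weight 4: 3 codewords.
  weight 5: 2 codewords.
Minimum distance d = smallest w > 0 with A_w > 0 = 2.
Sanity: Σ A_w = 16 = 2^4 = 16 ✓.


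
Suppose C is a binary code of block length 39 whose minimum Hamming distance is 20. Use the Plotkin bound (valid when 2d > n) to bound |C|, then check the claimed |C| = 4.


Plotkin bound M ≤ 40; given |C| = 4 ≤ bound (satisfied).

Check applicability: 2d = 40, n = 39.
2d − n = 1 > 0, so Plotkin applies.
Compute d/(2d−n) = 20/1 ≈ 20.0000.
⌊d/(2d−n)⌋ = 20.
Plotkin bound: M ≤ 2·20 = 40.
Given |C| = 4, check: satisfied.
This |C| is below the Plotkin bound.


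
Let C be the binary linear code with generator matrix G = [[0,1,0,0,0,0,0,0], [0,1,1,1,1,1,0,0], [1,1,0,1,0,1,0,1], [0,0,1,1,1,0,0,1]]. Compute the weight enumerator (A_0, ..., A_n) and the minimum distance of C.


Weight distribution: A_0 = 1, A_1 = 1, A_2 = 2, A_3 = 2, A_4 = 5, A_5 = 5. Minimum distance d = 1.

Enumerate all 2^4 = 16 messages m ∈ F_2^4.
For each, compute codeword c = mG in F_2^8, then tally its weight.
  m = 0000 → c = 00000000, weight = 0.
  m = 1000 → c = 01000000, weight = 1.
  m = 0100 → c = 01111100, weight = 5.
  m = 1100 → c = 00111100, weight = 4.
  m = 0010 → c = 11010101, weight = 5.
  m = 1010 → c = 10010101, weight = 4.
  m = 0110 → c = 10101001, weight = 4.
  m = 1110 → c = 11101001, weight = 5.
  m = 0001 → c = 00111001, weight = 4.
  m = 1001 → c = 01111001, weight = 5.
  m = 0101 → c = 01000101, weight = 3.
  m = 1101 → c = 00000101, weight = 2.
  m = 0011 → c = 11101100, weight = 5.
  m = 1011 → c = 10101100, weight = 4.
  m = 0111 → c = 10010000, weight = 2.
  m = 1111 → c = 11010000, weight = 3.
Tally weights:
  weight 0: 1 codewords.
  weight 1: 1 codewords.
  weight 2: 2 codewords.
  weight 3: 2 codewords.
  weight 4: 5 codewords.
  weight 5: 5 codewords.
Minimum distance d = smallest w > 0 with A_w > 0 = 1.
Sanity: Σ A_w = 16 = 2^4 = 16 ✓.


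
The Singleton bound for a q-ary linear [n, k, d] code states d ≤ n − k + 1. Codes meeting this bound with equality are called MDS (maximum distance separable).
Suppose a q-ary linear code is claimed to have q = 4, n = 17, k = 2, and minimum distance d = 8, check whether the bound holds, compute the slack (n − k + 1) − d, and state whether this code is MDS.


Singleton RHS = n − k + 1 = 16, slack = 8, bound satisfied, not MDS.

Singleton bound: d ≤ n − k + 1.
Here n = 17, k = 2, so n − k + 1 = 16.
Given d = 8, check d ≤ 16: YES.
Slack = (n − k + 1) − d = 8.
The code is NOT MDS (slack = 8 > 0).
Description: the claimed parameters are [17, 2, 8]_4; such a code would be non-MDS.


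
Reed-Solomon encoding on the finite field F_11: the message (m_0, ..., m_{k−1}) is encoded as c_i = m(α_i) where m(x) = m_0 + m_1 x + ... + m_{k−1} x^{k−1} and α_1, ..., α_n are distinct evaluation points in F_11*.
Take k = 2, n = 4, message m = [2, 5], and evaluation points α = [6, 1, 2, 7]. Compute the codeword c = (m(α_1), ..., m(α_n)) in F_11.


c = [10, 7, 1, 4]

Message polynomial: m(x) = 2 + 5·x (mod 11).
For each evaluation point α_i, compute m(α_i) mod 11:
  α_1 = 6: Horner steps 5 → 10, so m(6) = 10.
  α_2 = 1: Horner steps 5 → 7, so m(1) = 7.
  α_3 = 2: Horner steps 5 → 1, so m(2) = 1.
  α_4 = 7: Horner steps 5 → 4, so m(7) = 4.
Codeword c = [10, 7, 1, 4] ∈ F_11^4.


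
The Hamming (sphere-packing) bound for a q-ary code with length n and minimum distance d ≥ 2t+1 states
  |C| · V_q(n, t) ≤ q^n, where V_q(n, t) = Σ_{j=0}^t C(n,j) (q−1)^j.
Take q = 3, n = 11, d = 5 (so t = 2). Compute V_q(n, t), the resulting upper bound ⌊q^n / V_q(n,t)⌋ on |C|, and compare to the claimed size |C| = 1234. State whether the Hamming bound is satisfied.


V_q(n, t) = 243, q^n = 177147, Hamming bound = 729, |C| = 1234 > bound (violated).

Step 1: Compute V_q(n, t) = Σ_{j=0}^2 C(n, j) (q−1)^j.
  j = 0: C(11,0)·(2)^0 = 1·1 = 1.
  j = 1: C(11,1)·(2)^1 = 11·2 = 22.
  j = 2: C(11,2)·(2)^2 = 55·4 = 220.
  V_q(n, t) = 1 + 22 + 220 = 243.
Step 2: q^n = 3^11 = 177147.
Step 3: Hamming bound ⌊q^n / V_q(n,t)⌋ = ⌊177147/243⌋ = 729.
Step 4: Compare |C| = 1234 to 729: violated.
The claimed |C| lies above the Hamming bound, so no 3-ary code of length 11 with d ≥ 5 can have 1234 codewords.


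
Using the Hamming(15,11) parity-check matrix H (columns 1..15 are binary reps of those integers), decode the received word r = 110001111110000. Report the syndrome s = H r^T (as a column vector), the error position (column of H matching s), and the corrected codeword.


s = (0, 0, 1, 0)^T, error position = 2, corrected codeword c = 100001111110000

Compute s = H r^T mod 2 one row at a time:
  s_1 = 1 + 1 + 1 + 1 + 0 + 0 + 0 + 0 = 4 ≡ 0 (mod 2).
  s_2 = 0 + 0 + 1 + 1 + 0 + 0 + 0 + 0 = 2 ≡ 0 (mod 2).
  s_3 = 1 + 0 + 1 + 1 + 1 + 1 + 0 + 0 = 5 ≡ 1 (mod 2).
  s_4 = 1 + 0 + 0 + 1 + 1 + 1 + 0 + 0 = 4 ≡ 0 (mod 2).
s = (0, 0, 1, 0)^T — this equals column 2 of H (binary 0010), so error is at position 2.
Correct: flip bit 2 of r = 110001111110000 to get c = 100001111110000.


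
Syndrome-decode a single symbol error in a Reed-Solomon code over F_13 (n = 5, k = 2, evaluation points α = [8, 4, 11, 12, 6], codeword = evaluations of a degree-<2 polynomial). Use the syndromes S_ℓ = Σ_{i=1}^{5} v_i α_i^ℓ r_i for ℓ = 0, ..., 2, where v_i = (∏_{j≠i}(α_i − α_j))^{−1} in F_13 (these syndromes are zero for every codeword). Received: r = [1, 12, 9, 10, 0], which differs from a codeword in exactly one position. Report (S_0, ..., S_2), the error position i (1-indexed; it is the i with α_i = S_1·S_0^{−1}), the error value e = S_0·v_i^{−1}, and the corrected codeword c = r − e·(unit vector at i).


S = (2, 11, 2), error at position 4, error magnitude e = 7, c = [1, 12, 9, 3, 0].

Step 1: column multipliers v_i = (∏_{j≠i}(α_i − α_j))^{−1} mod 13.
  i = 1 (α = 8): (8−4)(8−11)(8−12)(8−6) = 4·(−3)·(−4)·2 = 96 ≡ 5, so v_1 = 5^{−1} = 8 (mod 13).
  i = 2 (α = 4): (4−8)(4−11)(4−12)(4−6) = (−4)·(−7)·(−8)·(−2) = 448 ≡ 6, so v_2 = 6^{−1} = 11 (mod 13).
  i = 3 (α = 11): (11−8)(11−4)(11−12)(11−6) = 3·7·(−1)·5 = −105 ≡ 12, so v_3 = 12^{−1} = 12 (mod 13).
  i = 4 (α = 12): (12−8)(12−4)(12−11)(12−6) = 4·8·1·6 = 192 ≡ 10, so v_4 = 10^{−1} = 4 (mod 13).
  i = 5 (α = 6): (6−8)(6−4)(6−11)(6−12) = (−2)·2·(−5)·(−6) = −120 ≡ 10, so v_5 = 10^{−1} = 4 (mod 13).
  v = [8, 11, 12, 4, 4].
Step 2: syndromes of r = [1, 12, 9, 10, 0] (all sums mod 13).
  S_0 = Σ v_i r_i = 8·1 + 11·12 + 12·9 + 4·10 + 4·0 = 288 ≡ 2.
  S_1 = Σ v_i α_i r_i = 8·8·1 + 11·4·12 + 12·11·9 + 4·12·10 + 4·6·0 = 2260 ≡ 11.
  α_i^2 mod 13 = [12, 3, 4, 1, 10].
  S_2 = Σ v_i α_i^2 r_i = 8·12·1 + 11·3·12 + 12·4·9 + 4·1·10 + 4·10·0 = 964 ≡ 2.
  S = (2, 11, 2) ≠ 0, so r is not a codeword (an error is present).
Step 3: locate the error. For a single error e at position i, S_ℓ = v_i·e·α_i^ℓ, so α_err = S_1/S_0.
  S_0^{−1} = 2^{−1} = 7 (mod 13), so α_err = 11·7 = 77 ≡ 12 = α_4. Error position i = 4.
  Consistency check: S_2/S_1 = 2·6 = 12 ≡ 12 = α_err ✓ (single-error assumption holds).
Step 4: error magnitude e = S_0/v_4 = S_0·∏_{j≠4}(α_4 − α_j) = 2·10 = 20 ≡ 7 (mod 13).
Step 5: correct position 4: c_4 = r_4 − e = 10 − 7 ≡ 3 (mod 13). Hence c = [1, 12, 9, 3, 0].
  Check: interpolating c through the α_i gives m(x) = 10 + 7·x (degree < 2) with m(α_i) = c_i for every i, so c is indeed a codeword.


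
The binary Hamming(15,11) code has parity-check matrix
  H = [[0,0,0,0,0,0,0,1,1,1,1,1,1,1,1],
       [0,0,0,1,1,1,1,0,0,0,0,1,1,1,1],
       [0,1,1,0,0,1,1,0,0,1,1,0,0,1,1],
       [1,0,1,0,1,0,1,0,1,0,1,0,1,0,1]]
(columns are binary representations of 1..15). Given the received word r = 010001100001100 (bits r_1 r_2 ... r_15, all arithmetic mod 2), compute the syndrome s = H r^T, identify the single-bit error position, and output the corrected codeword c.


s = (0, 0, 1, 0)^T, error position = 2, corrected codeword c = 000001100001100

Compute s = H r^T mod 2 one row at a time:
  s_1 = 0 + 0 + 0 + 0 + 1 + 1 + 0 + 0 = 2 ≡ 0 (mod 2).
  s_2 = 0 + 0 + 1 + 1 + 1 + 1 + 0 + 0 = 4 ≡ 0 (mod 2).
  s_3 = 1 + 0 + 1 + 1 + 0 + 0 + 0 + 0 = 3 ≡ 1 (mod 2).
  s_4 = 0 + 0 + 0 + 1 + 0 + 0 + 1 + 0 = 2 ≡ 0 (mod 2).
s = (0, 0, 1, 0)^T — this equals column 2 of H (binary 0010), so error is at position 2.
Correct: flip bit 2 of r = 010001100001100 to get c = 000001100001100.


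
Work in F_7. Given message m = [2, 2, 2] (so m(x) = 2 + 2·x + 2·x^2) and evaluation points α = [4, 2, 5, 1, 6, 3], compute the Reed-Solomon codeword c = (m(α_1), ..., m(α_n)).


c = [0, 0, 6, 6, 2, 5]

Message polynomial: m(x) = 2 + 2·x + 2·x^2 (mod 7).
For each evaluation point α_i, compute m(α_i) mod 7:
  α_1 = 4: Horner steps 2 → 3 → 0, so m(4) = 0.
  α_2 = 2: Horner steps 2 → 6 → 0, so m(2) = 0.
  α_3 = 5: Horner steps 2 → 5 → 6, so m(5) = 6.
  α_4 = 1: Horner steps 2 → 4 → 6, so m(1) = 6.
  α_5 = 6: Horner steps 2 → 0 → 2, so m(6) = 2.
  α_6 = 3: Horner steps 2 → 1 → 5, so m(3) = 5.
Codeword c = [0, 0, 6, 6, 2, 5] ∈ F_7^6.


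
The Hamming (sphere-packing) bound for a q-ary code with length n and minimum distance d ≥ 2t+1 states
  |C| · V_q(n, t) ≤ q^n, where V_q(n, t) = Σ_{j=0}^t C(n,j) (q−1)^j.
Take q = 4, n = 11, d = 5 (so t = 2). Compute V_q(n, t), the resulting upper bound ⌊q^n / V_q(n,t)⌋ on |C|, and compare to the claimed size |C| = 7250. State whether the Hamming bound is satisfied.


V_q(n, t) = 529, q^n = 4194304, Hamming bound = 7928, |C| = 7250 ≤ bound (satisfied).

Step 1: Compute V_q(n, t) = Σ_{j=0}^2 C(n, j) (q−1)^j.
  j = 0: C(11,0)·(3)^0 = 1·1 = 1.
  j = 1: C(11,1)·(3)^1 = 11·3 = 33.
  j = 2: C(11,2)·(3)^2 = 55·9 = 495.
  V_q(n, t) = 1 + 33 + 495 = 529.
Step 2: q^n = 4^11 = 4194304.
Step 3: Hamming bound ⌊q^n / V_q(n,t)⌋ = ⌊4194304/529⌋ = 7928.
Step 4: Compare |C| = 7250 to 7928: satisfied.
The claimed |C| lies below the Hamming bound.


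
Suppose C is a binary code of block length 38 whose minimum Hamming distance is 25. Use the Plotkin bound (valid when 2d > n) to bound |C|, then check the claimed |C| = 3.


Plotkin bound M ≤ 4; given |C| = 3 ≤ bound (satisfied).

Check applicability: 2d = 50, n = 38.
2d − n = 12 > 0, so Plotkin applies.
Compute d/(2d−n) = 25/12 ≈ 2.0833.
⌊d/(2d−n)⌋ = 2.
Plotkin bound: M ≤ 2·2 = 4.
Given |C| = 3, check: satisfied.
This |C| is below the Plotkin bound.


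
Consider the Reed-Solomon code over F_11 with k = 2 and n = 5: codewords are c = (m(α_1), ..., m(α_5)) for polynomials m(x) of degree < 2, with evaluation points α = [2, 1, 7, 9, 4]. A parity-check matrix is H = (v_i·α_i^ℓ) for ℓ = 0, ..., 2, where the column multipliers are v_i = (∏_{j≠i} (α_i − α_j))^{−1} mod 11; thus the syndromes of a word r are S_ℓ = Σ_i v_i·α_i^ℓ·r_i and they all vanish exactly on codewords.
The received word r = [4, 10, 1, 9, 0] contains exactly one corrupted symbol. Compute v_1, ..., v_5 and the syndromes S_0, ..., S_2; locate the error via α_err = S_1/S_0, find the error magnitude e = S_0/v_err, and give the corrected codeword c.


S = (8, 5, 10), error at position 1, error magnitude e = 1, c = [3, 10, 1, 9, 0].

Step 1: column multipliers v_i = (∏_{j≠i}(α_i − α_j))^{−1} mod 11.
  i = 1 (α = 2): (2−1)(2−7)(2−9)(2−4) = 1·(−5)·(−7)·(−2) = −70 ≡ 7, so v_1 = 7^{−1} = 8 (mod 11).
  i = 2 (α = 1): (1−2)(1−7)(1−9)(1−4) = (−1)·(−6)·(−8)·(−3) = 144 ≡ 1, so v_2 = 1^{−1} = 1 (mod 11).
  i = 3 (α = 7): (7−2)(7−1)(7−9)(7−4) = 5·6·(−2)·3 = −180 ≡ 7, so v_3 = 7^{−1} = 8 (mod 11).
  i = 4 (α = 9): (9−2)(9−1)(9−7)(9−4) = 7·8·2·5 = 560 ≡ 10, so v_4 = 10^{−1} = 10 (mod 11).
  i = 5 (α = 4): (4−2)(4−1)(4−7)(4−9) = 2·3·(−3)·(−5) = 90 ≡ 2, so v_5 = 2^{−1} = 6 (mod 11).
  v = [8, 1, 8, 10, 6].
Step 2: syndromes of r = [4, 10, 1, 9, 0] (all sums mod 11).
  S_0 = Σ v_i r_i = 8·4 + 1·10 + 8·1 + 10·9 + 6·0 = 140 ≡ 8.
  S_1 = Σ v_i α_i r_i = 8·2·4 + 1·1·10 + 8·7·1 + 10·9·9 + 6·4·0 = 940 ≡ 5.
  α_i^2 mod 11 = [4, 1, 5, 4, 5].
  S_2 = Σ v_i α_i^2 r_i = 8·4·4 + 1·1·10 + 8·5·1 + 10·4·9 + 6·5·0 = 538 ≡ 10.
  S = (8, 5, 10) ≠ 0, so r is not a codeword (an error is present).
Step 3: locate the error. For a single error e at position i, S_ℓ = v_i·e·α_i^ℓ, so α_err = S_1/S_0.
  S_0^{−1} = 8^{−1} = 7 (mod 11), so α_err = 5·7 = 35 ≡ 2 = α_1. Error position i = 1.
  Consistency check: S_2/S_1 = 10·9 = 90 ≡ 2 = α_err ✓ (single-error assumption holds).
Step 4: error magnitude e = S_0/v_1 = S_0·∏_{j≠1}(α_1 − α_j) = 8·7 = 56 ≡ 1 (mod 11).
Step 5: correct position 1: c_1 = r_1 − e = 4 − 1 ≡ 3 (mod 11). Hence c = [3, 10, 1, 9, 0].
  Check: interpolating c through the α_i gives m(x) = 6 + 4·x (degree < 2) with m(α_i) = c_i for every i, so c is indeed a codeword.


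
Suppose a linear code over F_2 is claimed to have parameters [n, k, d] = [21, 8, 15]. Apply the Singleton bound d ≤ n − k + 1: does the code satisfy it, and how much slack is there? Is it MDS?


Singleton RHS = n − k + 1 = 14, slack = -1, bound violated (no such code; not MDS).

Singleton bound: d ≤ n − k + 1.
Here n = 21, k = 8, so n − k + 1 = 14.
Given d = 15, check d ≤ 14: NO.
Slack = (n − k + 1) − d = -1.
The slack is negative: d = 15 exceeds n − k + 1 = 14 by 1, so the Singleton bound is violated and no linear [21, 8, 15]_2 code can exist. In particular it is not MDS (MDS requires d = n − k + 1 exactly).
Description: the claimed parameters are [21, 8, 15]_2; such a code would be impossible (violates the Singleton bound).


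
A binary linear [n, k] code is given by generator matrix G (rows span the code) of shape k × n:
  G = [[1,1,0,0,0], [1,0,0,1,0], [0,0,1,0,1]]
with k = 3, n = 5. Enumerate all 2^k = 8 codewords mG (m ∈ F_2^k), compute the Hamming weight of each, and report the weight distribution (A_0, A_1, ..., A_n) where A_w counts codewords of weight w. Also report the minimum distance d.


Weight distribution: A_0 = 1, A_2 = 4, A_4 = 3. Minimum distance d = 2.

Enumerate all 2^3 = 8 messages m ∈ F_2^3.
For each, compute codeword c = mG in F_2^5, then tally its weight.
  m = 000 → c = 00000, weight = 0.
  m = 100 → c = 11000, weight = 2.
  m = 010 → c = 10010, weight = 2.
  m = 110 → c = 01010, weight = 2.
  m = 001 → c = 00101, weight = 2.
  m = 101 → c = 11101, weight = 4.
  m = 011 → c = 10111, weight = 4.
  m = 111 → c = 01111, weight = 4.
Tally weights:
  weight 0: 1 codewords.
  weight 2: 4 codewords.
  weight 4: 3 codewords.
Minimum distance d = smallest w > 0 with A_w > 0 = 2.
Sanity: Σ A_w = 8 = 2^3 = 8 ✓.


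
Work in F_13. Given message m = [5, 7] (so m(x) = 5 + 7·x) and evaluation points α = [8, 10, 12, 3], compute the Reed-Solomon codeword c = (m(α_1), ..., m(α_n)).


c = [9, 10, 11, 0]

Message polynomial: m(x) = 5 + 7·x (mod 13).
For each evaluation point α_i, compute m(α_i) mod 13:
  α_1 = 8: Horner steps 7 → 9, so m(8) = 9.
  α_2 = 10: Horner steps 7 → 10, so m(10) = 10.
  α_3 = 12: Horner steps 7 → 11, so m(12) = 11.
  α_4 = 3: Horner steps 7 → 0, so m(3) = 0.
Codeword c = [9, 10, 11, 0] ∈ F_13^4.


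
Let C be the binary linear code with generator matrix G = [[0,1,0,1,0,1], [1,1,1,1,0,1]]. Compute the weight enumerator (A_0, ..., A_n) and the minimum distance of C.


Weight distribution: A_0 = 1, A_2 = 1, A_3 = 1, A_5 = 1. Minimum distance d = 2.

Enumerate all 2^2 = 4 messages m ∈ F_2^2.
For each, compute codeword c = mG in F_2^6, then tally its weight.
  m = 00 → c = 000000, weight = 0.
  m = 10 → c = 010101, weight = 3.
  m = 01 → c = 111101, weight = 5.
  m = 11 → c = 101000, weight = 2.
Tally weights:
  weight 0: 1 codewords.
  weight 2: 1 codewords.
  weight 3: 1 codewords.
  weight 5: 1 codewords.
Minimum distance d = smallest w > 0 with A_w > 0 = 2.
Sanity: Σ A_w = 4 = 2^2 = 4 ✓.


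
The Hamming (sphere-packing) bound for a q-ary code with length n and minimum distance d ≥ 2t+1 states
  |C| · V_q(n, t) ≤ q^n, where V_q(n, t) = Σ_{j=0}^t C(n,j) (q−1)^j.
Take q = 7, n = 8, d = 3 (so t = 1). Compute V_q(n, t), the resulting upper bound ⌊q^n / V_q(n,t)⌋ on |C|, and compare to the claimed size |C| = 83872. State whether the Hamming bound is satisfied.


V_q(n, t) = 49, q^n = 5764801, Hamming bound = 117649, |C| = 83872 ≤ bound (satisfied).

Step 1: Compute V_q(n, t) = Σ_{j=0}^1 C(n, j) (q−1)^j.
  j = 0: C(8,0)·(6)^0 = 1·1 = 1.
  j = 1: C(8,1)·(6)^1 = 8·6 = 48.
  V_q(n, t) = 1 + 48 = 49.
Step 2: q^n = 7^8 = 5764801.
Step 3: Hamming bound ⌊q^n / V_q(n,t)⌋ = ⌊5764801/49⌋ = 117649.
Step 4: Compare |C| = 83872 to 117649: satisfied.
The claimed |C| lies below the Hamming bound.


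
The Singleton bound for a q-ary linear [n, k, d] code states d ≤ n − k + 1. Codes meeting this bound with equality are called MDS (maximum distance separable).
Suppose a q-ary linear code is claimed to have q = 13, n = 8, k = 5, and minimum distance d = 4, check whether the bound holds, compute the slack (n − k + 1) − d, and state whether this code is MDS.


Singleton RHS = n − k + 1 = 4, slack = 0, bound satisfied, MDS.

Singleton bound: d ≤ n − k + 1.
Here n = 8, k = 5, so n − k + 1 = 4.
Given d = 4, check d ≤ 4: YES.
Slack = (n − k + 1) − d = 0.
The code is MDS (slack = 0).
Description: the claimed parameters are [8, 5, 4]_13; such a code would be MDS (meets Singleton bound).


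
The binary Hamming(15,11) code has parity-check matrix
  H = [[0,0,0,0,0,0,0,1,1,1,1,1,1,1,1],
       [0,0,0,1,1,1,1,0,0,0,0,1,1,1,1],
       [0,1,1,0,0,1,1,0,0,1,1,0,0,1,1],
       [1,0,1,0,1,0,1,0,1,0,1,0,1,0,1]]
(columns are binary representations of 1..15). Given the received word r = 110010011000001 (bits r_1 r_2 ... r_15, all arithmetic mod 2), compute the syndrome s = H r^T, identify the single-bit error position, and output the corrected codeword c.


s = (1, 0, 0, 0)^T, error position = 8, corrected codeword c = 110010001000001

Compute s = H r^T mod 2 one row at a time:
  s_1 = 1 + 1 + 0 + 0 + 0 + 0 + 0 + 1 = 3 ≡ 1 (mod 2).
  s_2 = 0 + 1 + 0 + 0 + 0 + 0 + 0 + 1 = 2 ≡ 0 (mod 2).
  s_3 = 1 + 0 + 0 + 0 + 0 + 0 + 0 + 1 = 2 ≡ 0 (mod 2).
  s_4 = 1 + 0 + 1 + 0 + 1 + 0 + 0 + 1 = 4 ≡ 0 (mod 2).
s = (1, 0, 0, 0)^T — this equals column 8 of H (binary 1000), so error is at position 8.
Correct: flip bit 8 of r = 110010011000001 to get c = 110010001000001.


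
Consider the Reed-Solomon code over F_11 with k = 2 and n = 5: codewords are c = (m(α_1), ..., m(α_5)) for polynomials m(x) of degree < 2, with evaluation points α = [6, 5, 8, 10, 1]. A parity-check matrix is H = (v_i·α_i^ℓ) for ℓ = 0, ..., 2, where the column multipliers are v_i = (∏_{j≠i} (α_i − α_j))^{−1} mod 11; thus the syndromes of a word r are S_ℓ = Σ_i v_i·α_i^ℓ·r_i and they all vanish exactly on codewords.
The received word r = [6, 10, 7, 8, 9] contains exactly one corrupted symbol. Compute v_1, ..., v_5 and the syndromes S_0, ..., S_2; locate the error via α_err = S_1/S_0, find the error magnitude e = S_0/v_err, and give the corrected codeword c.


S = (9, 1, 5), error at position 2, error magnitude e = 10, c = [6, 0, 7, 8, 9].

Step 1: column multipliers v_i = (∏_{j≠i}(α_i − α_j))^{−1} mod 11.
  i = 1 (α = 6): (6−5)(6−8)(6−10)(6−1) = 1·(−2)·(−4)·5 = 40 ≡ 7, so v_1 = 7^{−1} = 8 (mod 11).
  i = 2 (α = 5): (5−6)(5−8)(5−10)(5−1) = (−1)·(−3)·(−5)·4 = −60 ≡ 6, so v_2 = 6^{−1} = 2 (mod 11).
  i = 3 (α = 8): (8−6)(8−5)(8−10)(8−1) = 2·3·(−2)·7 = −84 ≡ 4, so v_3 = 4^{−1} = 3 (mod 11).
  i = 4 (α = 10): (10−6)(10−5)(10−8)(10−1) = 4·5·2·9 = 360 ≡ 8, so v_4 = 8^{−1} = 7 (mod 11).
  i = 5 (α = 1): (1−6)(1−5)(1−8)(1−10) = (−5)·(−4)·(−7)·(−9) = 1260 ≡ 6, so v_5 = 6^{−1} = 2 (mod 11).
  v = [8, 2, 3, 7, 2].
Step 2: syndromes of r = [6, 10, 7, 8, 9] (all sums mod 11).
  S_0 = Σ v_i r_i = 8·6 + 2·10 + 3·7 + 7·8 + 2·9 = 163 ≡ 9.
  S_1 = Σ v_i α_i r_i = 8·6·6 + 2·5·10 + 3·8·7 + 7·10·8 + 2·1·9 = 1134 ≡ 1.
  α_i^2 mod 11 = [3, 3, 9, 1, 1].
  S_2 = Σ v_i α_i^2 r_i = 8·3·6 + 2·3·10 + 3·9·7 + 7·1·8 + 2·1·9 = 467 ≡ 5.
  S = (9, 1, 5) ≠ 0, so r is not a codeword (an error is present).
Step 3: locate the error. For a single error e at position i, S_ℓ = v_i·e·α_i^ℓ, so α_err = S_1/S_0.
  S_0^{−1} = 9^{−1} = 5 (mod 11), so α_err = 1·5 = 5 ≡ 5 = α_2. Error position i = 2.
  Consistency check: S_2/S_1 = 5·1 = 5 ≡ 5 = α_err ✓ (single-error assumption holds).
Step 4: error magnitude e = S_0/v_2 = S_0·∏_{j≠2}(α_2 − α_j) = 9·6 = 54 ≡ 10 (mod 11).
Step 5: correct position 2: c_2 = r_2 − e = 10 − 10 ≡ 0 (mod 11). Hence c = [6, 0, 7, 8, 9].
  Check: interpolating c through the α_i gives m(x) = 3 + 6·x (degree < 2) with m(α_i) = c_i for every i, so c is indeed a codeword.


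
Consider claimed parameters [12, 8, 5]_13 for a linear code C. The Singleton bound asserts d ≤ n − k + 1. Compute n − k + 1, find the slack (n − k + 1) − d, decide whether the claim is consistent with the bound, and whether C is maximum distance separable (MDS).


Singleton RHS = n − k + 1 = 5, slack = 0, bound satisfied, MDS.

Singleton bound: d ≤ n − k + 1.
Here n = 12, k = 8, so n − k + 1 = 5.
Given d = 5, check d ≤ 5: YES.
Slack = (n − k + 1) − d = 0.
The code is MDS (slack = 0).
Description: the claimed parameters are [12, 8, 5]_13; such a code would be MDS (meets Singleton bound).


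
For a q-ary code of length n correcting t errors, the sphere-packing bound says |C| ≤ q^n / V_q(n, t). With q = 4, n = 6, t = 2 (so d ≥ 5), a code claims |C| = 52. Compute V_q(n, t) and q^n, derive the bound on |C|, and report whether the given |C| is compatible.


V_q(n, t) = 154, q^n = 4096, Hamming bound = 26, |C| = 52 > bound (violated).

Step 1: Compute V_q(n, t) = Σ_{j=0}^2 C(n, j) (q−1)^j.
  j = 0: C(6,0)·(3)^0 = 1·1 = 1.
  j = 1: C(6,1)·(3)^1 = 6·3 = 18.
  j = 2: C(6,2)·(3)^2 = 15·9 = 135.
  V_q(n, t) = 1 + 18 + 135 = 154.
Step 2: q^n = 4^6 = 4096.
Step 3: Hamming bound ⌊q^n / V_q(n,t)⌋ = ⌊4096/154⌋ = 26.
Step 4: Compare |C| = 52 to 26: violated.
The claimed |C| lies above the Hamming bound, so no 4-ary code of length 6 with d ≥ 5 can have 52 codewords.


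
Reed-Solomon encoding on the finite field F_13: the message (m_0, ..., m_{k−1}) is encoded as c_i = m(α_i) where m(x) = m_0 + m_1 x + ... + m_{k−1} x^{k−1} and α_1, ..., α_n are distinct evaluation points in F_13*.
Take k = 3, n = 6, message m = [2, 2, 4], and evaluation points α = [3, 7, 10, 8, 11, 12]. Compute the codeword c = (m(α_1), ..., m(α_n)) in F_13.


c = [5, 4, 6, 1, 1, 4]

Message polynomial: m(x) = 2 + 2·x + 4·x^2 (mod 13).
For each evaluation point α_i, compute m(α_i) mod 13:
  α_1 = 3: Horner steps 4 → 1 → 5, so m(3) = 5.
  α_2 = 7: Horner steps 4 → 4 → 4, so m(7) = 4.
  α_3 = 10: Horner steps 4 → 3 → 6, so m(10) = 6.
  α_4 = 8: Horner steps 4 → 8 → 1, so m(8) = 1.
  α_5 = 11: Horner steps 4 → 7 → 1, so m(11) = 1.
  α_6 = 12: Horner steps 4 → 11 → 4, so m(12) = 4.
Codeword c = [5, 4, 6, 1, 1, 4] ∈ F_13^6.


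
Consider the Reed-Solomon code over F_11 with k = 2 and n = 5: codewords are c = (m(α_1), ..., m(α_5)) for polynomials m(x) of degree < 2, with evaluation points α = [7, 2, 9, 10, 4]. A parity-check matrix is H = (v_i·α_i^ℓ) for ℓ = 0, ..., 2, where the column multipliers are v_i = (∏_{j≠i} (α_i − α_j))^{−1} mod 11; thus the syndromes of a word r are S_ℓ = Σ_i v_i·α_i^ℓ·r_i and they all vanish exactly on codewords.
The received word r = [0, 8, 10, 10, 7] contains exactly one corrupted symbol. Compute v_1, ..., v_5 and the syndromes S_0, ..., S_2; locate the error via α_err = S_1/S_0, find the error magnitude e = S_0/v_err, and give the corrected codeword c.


S = (6, 5, 6), error at position 4, error magnitude e = 6, c = [0, 8, 10, 4, 7].

Step 1: column multipliers v_i = (∏_{j≠i}(α_i − α_j))^{−1} mod 11.
  i = 1 (α = 7): (7−2)(7−9)(7−10)(7−4) = 5·(−2)·(−3)·3 = 90 ≡ 2, so v_1 = 2^{−1} = 6 (mod 11).
  i = 2 (α = 2): (2−7)(2−9)(2−10)(2−4) = (−5)·(−7)·(−8)·(−2) = 560 ≡ 10, so v_2 = 10^{−1} = 10 (mod 11).
  i = 3 (α = 9): (9−7)(9−2)(9−10)(9−4) = 2·7·(−1)·5 = −70 ≡ 7, so v_3 = 7^{−1} = 8 (mod 11).
  i = 4 (α = 10): (10−7)(10−2)(10−9)(10−4) = 3·8·1·6 = 144 ≡ 1, so v_4 = 1^{−1} = 1 (mod 11).
  i = 5 (α = 4): (4−7)(4−2)(4−9)(4−10) = (−3)·2·(−5)·(−6) = −180 ≡ 7, so v_5 = 7^{−1} = 8 (mod 11).
  v = [6, 10, 8, 1, 8].
Step 2: syndromes of r = [0, 8, 10, 10, 7] (all sums mod 11).
  S_0 = Σ v_i r_i = 6·0 + 10·8 + 8·10 + 1·10 + 8·7 = 226 ≡ 6.
  S_1 = Σ v_i α_i r_i = 6·7·0 + 10·2·8 + 8·9·10 + 1·10·10 + 8·4·7 = 1204 ≡ 5.
  α_i^2 mod 11 = [5, 4, 4, 1, 5].
  S_2 = Σ v_i α_i^2 r_i = 6·5·0 + 10·4·8 + 8·4·10 + 1·1·10 + 8·5·7 = 930 ≡ 6.
  S = (6, 5, 6) ≠ 0, so r is not a codeword (an error is present).
Step 3: locate the error. For a single error e at position i, S_ℓ = v_i·e·α_i^ℓ, so α_err = S_1/S_0.
  S_0^{−1} = 6^{−1} = 2 (mod 11), so α_err = 5·2 = 10 ≡ 10 = α_4. Error position i = 4.
  Consistency check: S_2/S_1 = 6·9 = 54 ≡ 10 = α_err ✓ (single-error assumption holds).
Step 4: error magnitude e = S_0/v_4 = S_0·∏_{j≠4}(α_4 − α_j) = 6·1 = 6 ≡ 6 (mod 11).
Step 5: correct position 4: c_4 = r_4 − e = 10 − 6 ≡ 4 (mod 11). Hence c = [0, 8, 10, 4, 7].
  Check: interpolating c through the α_i gives m(x) = 9 + 5·x (degree < 2) with m(α_i) = c_i for every i, so c is indeed a codeword.


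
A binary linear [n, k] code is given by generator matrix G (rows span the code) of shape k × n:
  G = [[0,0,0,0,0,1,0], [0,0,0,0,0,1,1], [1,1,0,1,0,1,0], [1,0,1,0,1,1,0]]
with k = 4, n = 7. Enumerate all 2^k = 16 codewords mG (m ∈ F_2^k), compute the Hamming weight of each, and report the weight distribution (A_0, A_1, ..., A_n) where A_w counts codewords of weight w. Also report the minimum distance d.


Weight distribution: A_0 = 1, A_1 = 2, A_2 = 1, A_3 = 2, A_4 = 5, A_5 = 4, A_6 = 1. Minimum distance d = 1.

Enumerate all 2^4 = 16 messages m ∈ F_2^4.
For each, compute codeword c = mG in F_2^7, then tally its weight.
  m = 0000 → c = 0000000, weight = 0.
  m = 1000 → c = 0000010, weight = 1.
  m = 0100 → c = 0000011, weight = 2.
  m = 1100 → c = 0000001, weight = 1.
  m = 0010 → c = 1101010, weight = 4.
  m = 1010 → c = 1101000, weight = 3.
  m = 0110 → c = 1101001, weight = 4.
  m = 1110 → c = 1101011, weight = 5.
  m = 0001 → c = 1010110, weight = 4.
  m = 1001 → c = 1010100, weight = 3.
  m = 0101 → c = 1010101, weight = 4.
  m = 1101 → c = 1010111, weight = 5.
  m = 0011 → c = 0111100, weight = 4.
  m = 1011 → c = 0111110, weight = 5.
  m = 0111 → c = 0111111, weight = 6.
  m = 1111 → c = 0111101, weight = 5.
Tally weights:
  weight 0: 1 codewords.
  weight 1: 2 codewords.
  weight 2: 1 codewords.
  weight 3: 2 codewords.
  weight 4: 5 codewords.
  weight 5: 4 codewords.
  weight 6: 1 codewords.
Minimum distance d = smallest w > 0 with A_w > 0 = 1.
Sanity: Σ A_w = 16 = 2^4 = 16 ✓.


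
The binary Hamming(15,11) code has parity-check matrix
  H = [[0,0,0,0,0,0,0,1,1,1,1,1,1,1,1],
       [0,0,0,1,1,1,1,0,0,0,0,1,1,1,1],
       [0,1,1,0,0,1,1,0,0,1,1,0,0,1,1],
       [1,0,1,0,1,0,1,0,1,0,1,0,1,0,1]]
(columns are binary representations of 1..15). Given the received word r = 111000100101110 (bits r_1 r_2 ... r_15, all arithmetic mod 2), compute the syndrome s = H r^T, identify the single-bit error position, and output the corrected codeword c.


s = (0, 0, 1, 0)^T, error position = 2, corrected codeword c = 101000100101110

Compute s = H r^T mod 2 one row at a time:
  s_1 = 0 + 0 + 1 + 0 + 1 + 1 + 1 + 0 = 4 ≡ 0 (mod 2).
  s_2 = 0 + 0 + 0 + 1 + 1 + 1 + 1 + 0 = 4 ≡ 0 (mod 2).
  s_3 = 1 + 1 + 0 + 1 + 1 + 0 + 1 + 0 = 5 ≡ 1 (mod 2).
  s_4 = 1 + 1 + 0 + 1 + 0 + 0 + 1 + 0 = 4 ≡ 0 (mod 2).
s = (0, 0, 1, 0)^T — this equals column 2 of H (binary 0010), so error is at position 2.
Correct: flip bit 2 of r = 111000100101110 to get c = 101000100101110.


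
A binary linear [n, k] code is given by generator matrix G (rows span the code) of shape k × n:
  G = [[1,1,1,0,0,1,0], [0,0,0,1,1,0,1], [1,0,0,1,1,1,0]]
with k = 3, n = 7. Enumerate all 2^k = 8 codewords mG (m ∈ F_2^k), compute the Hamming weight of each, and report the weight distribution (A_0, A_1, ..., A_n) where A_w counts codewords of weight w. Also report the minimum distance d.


Weight distribution: A_0 = 1, A_3 = 3, A_4 = 3, A_7 = 1. Minimum distance d = 3.

Enumerate all 2^3 = 8 messages m ∈ F_2^3.
For each, compute codeword c = mG in F_2^7, then tally its weight.
  m = 000 → c = 0000000, weight = 0.
  m = 100 → c = 1110010, weight = 4.
  m = 010 → c = 0001101, weight = 3.
  m = 110 → c = 1111111, weight = 7.
  m = 001 → c = 1001110, weight = 4.
  m = 101 → c = 0111100, weight = 4.
  m = 011 → c = 1000011, weight = 3.
  m = 111 → c = 0110001, weight = 3.
Tally weights:
  weight 0: 1 codewords.
  weight 3: 3 codewords.
  weight 4: 3 codewords.
  weight 7: 1 codewords.
Minimum distance d = smallest w > 0 with A_w > 0 = 3.
Sanity: Σ A_w = 8 = 2^3 = 8 ✓.


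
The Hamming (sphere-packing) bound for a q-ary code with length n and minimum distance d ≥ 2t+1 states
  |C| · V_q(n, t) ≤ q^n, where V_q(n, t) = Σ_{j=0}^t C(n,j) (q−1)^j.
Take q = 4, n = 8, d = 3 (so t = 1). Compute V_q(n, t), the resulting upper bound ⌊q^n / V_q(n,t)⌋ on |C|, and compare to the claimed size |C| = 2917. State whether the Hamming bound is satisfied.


V_q(n, t) = 25, q^n = 65536, Hamming bound = 2621, |C| = 2917 > bound (violated).

Step 1: Compute V_q(n, t) = Σ_{j=0}^1 C(n, j) (q−1)^j.
  j = 0: C(8,0)·(3)^0 = 1·1 = 1.
  j = 1: C(8,1)·(3)^1 = 8·3 = 24.
  V_q(n, t) = 1 + 24 = 25.
Step 2: q^n = 4^8 = 65536.
Step 3: Hamming bound ⌊q^n / V_q(n,t)⌋ = ⌊65536/25⌋ = 2621.
Step 4: Compare |C| = 2917 to 2621: violated.
The claimed |C| lies above the Hamming bound, so no 4-ary code of length 8 with d ≥ 3 can have 2917 codewords.


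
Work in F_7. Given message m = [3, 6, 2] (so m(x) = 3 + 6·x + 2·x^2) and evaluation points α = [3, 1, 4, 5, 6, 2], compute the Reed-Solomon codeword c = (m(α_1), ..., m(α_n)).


c = [4, 4, 3, 6, 6, 2]

Message polynomial: m(x) = 3 + 6·x + 2·x^2 (mod 7).
For each evaluation point α_i, compute m(α_i) mod 7:
  α_1 = 3: Horner steps 2 → 5 → 4, so m(3) = 4.
  α_2 = 1: Horner steps 2 → 1 → 4, so m(1) = 4.
  α_3 = 4: Horner steps 2 → 0 → 3, so m(4) = 3.
  α_4 = 5: Horner steps 2 → 2 → 6, so m(5) = 6.
  α_5 = 6: Horner steps 2 → 4 → 6, so m(6) = 6.
  α_6 = 2: Horner steps 2 → 3 → 2, so m(2) = 2.
Codeword c = [4, 4, 3, 6, 6, 2] ∈ F_7^6.


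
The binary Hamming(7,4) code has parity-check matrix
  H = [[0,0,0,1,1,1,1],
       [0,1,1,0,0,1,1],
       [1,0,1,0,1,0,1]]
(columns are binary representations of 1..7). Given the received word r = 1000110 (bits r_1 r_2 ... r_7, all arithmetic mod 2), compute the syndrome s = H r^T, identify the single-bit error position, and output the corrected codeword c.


s = (0, 1, 0)^T, error position = 2, corrected codeword c = 1100110

Compute s = H r^T mod 2 one row at a time:
  s_1 = 0 + 1 + 1 + 0 = 2 ≡ 0 (mod 2).
  s_2 = 0 + 0 + 1 + 0 = 1 ≡ 1 (mod 2).
  s_3 = 1 + 0 + 1 + 0 = 2 ≡ 0 (mod 2).
s = (0, 1, 0)^T — this equals column 2 of H (binary 010), so error is at position 2.
Correct: flip bit 2 of r = 1000110 to get c = 1100110.


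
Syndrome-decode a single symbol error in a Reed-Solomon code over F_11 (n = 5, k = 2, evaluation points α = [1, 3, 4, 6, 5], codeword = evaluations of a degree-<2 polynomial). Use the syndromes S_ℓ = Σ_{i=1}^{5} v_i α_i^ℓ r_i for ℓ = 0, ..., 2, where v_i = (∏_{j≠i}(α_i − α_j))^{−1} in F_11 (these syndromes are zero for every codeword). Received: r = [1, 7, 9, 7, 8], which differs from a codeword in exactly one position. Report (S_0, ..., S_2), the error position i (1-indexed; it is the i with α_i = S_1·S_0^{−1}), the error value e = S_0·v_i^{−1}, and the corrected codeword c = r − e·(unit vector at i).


S = (3, 9, 5), error at position 2, error magnitude e = 8, c = [1, 10, 9, 7, 8].

Step 1: column multipliers v_i = (∏_{j≠i}(α_i − α_j))^{−1} mod 11.
  i = 1 (α = 1): (1−3)(1−4)(1−6)(1−5) = (−2)·(−3)·(−5)·(−4) = 120 ≡ 10, so v_1 = 10^{−1} = 10 (mod 11).
  i = 2 (α = 3): (3−1)(3−4)(3−6)(3−5) = 2·(−1)·(−3)·(−2) = −12 ≡ 10, so v_2 = 10^{−1} = 10 (mod 11).
  i = 3 (α = 4): (4−1)(4−3)(4−6)(4−5) = 3·1·(−2)·(−1) = 6 ≡ 6, so v_3 = 6^{−1} = 2 (mod 11).
  i = 4 (α = 6): (6−1)(6−3)(6−4)(6−5) = 5·3·2·1 = 30 ≡ 8, so v_4 = 8^{−1} = 7 (mod 11).
  i = 5 (α = 5): (5−1)(5−3)(5−4)(5−6) = 4·2·1·(−1) = −8 ≡ 3, so v_5 = 3^{−1} = 4 (mod 11).
  v = [10, 10, 2, 7, 4].
Step 2: syndromes of r = [1, 7, 9, 7, 8] (all sums mod 11).
  S_0 = Σ v_i r_i = 10·1 + 10·7 + 2·9 + 7·7 + 4·8 = 179 ≡ 3.
  S_1 = Σ v_i α_i r_i = 10·1·1 + 10·3·7 + 2·4·9 + 7·6·7 + 4·5·8 = 746 ≡ 9.
  α_i^2 mod 11 = [1, 9, 5, 3, 3].
  S_2 = Σ v_i α_i^2 r_i = 10·1·1 + 10·9·7 + 2·5·9 + 7·3·7 + 4·3·8 = 973 ≡ 5.
  S = (3, 9, 5) ≠ 0, so r is not a codeword (an error is present).
Step 3: locate the error. For a single error e at position i, S_ℓ = v_i·e·α_i^ℓ, so α_err = S_1/S_0.
  S_0^{−1} = 3^{−1} = 4 (mod 11), so α_err = 9·4 = 36 ≡ 3 = α_2. Error position i = 2.
  Consistency check: S_2/S_1 = 5·5 = 25 ≡ 3 = α_err ✓ (single-error assumption holds).
Step 4: error magnitude e = S_0/v_2 = S_0·∏_{j≠2}(α_2 − α_j) = 3·10 = 30 ≡ 8 (mod 11).
Step 5: correct position 2: c_2 = r_2 − e = 7 − 8 ≡ 10 (mod 11). Hence c = [1, 10, 9, 7, 8].
  Check: interpolating c through the α_i gives m(x) = 2 + 10·x (degree < 2) with m(α_i) = c_i for every i, so c is indeed a codeword.


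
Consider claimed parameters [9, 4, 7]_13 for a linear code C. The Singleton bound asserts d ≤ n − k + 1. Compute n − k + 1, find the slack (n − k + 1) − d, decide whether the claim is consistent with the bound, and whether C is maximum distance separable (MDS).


Singleton RHS = n − k + 1 = 6, slack = -1, bound violated (no such code; not MDS).

Singleton bound: d ≤ n − k + 1.
Here n = 9, k = 4, so n − k + 1 = 6.
Given d = 7, check d ≤ 6: NO.
Slack = (n − k + 1) − d = -1.
The slack is negative: d = 7 exceeds n − k + 1 = 6 by 1, so the Singleton bound is violated and no linear [9, 4, 7]_13 code can exist. In particular it is not MDS (MDS requires d = n − k + 1 exactly).
Description: the claimed parameters are [9, 4, 7]_13; such a code would be impossible (violates the Singleton bound).


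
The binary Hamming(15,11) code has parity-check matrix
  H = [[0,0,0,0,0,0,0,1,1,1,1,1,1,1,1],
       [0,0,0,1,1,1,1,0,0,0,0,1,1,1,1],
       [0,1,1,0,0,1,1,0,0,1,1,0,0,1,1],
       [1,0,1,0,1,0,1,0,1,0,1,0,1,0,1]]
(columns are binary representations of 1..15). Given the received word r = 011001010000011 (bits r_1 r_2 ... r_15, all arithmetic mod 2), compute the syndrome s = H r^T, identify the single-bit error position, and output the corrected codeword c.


s = (1, 1, 1, 0)^T, error position = 14, corrected codeword c = 011001010000001

Compute s = H r^T mod 2 one row at a time:
  s_1 = 1 + 0 + 0 + 0 + 0 + 0 + 1 + 1 = 3 ≡ 1 (mod 2).
  s_2 = 0 + 0 + 1 + 0 + 0 + 0 + 1 + 1 = 3 ≡ 1 (mod 2).
  s_3 = 1 + 1 + 1 + 0 + 0 + 0 + 1 + 1 = 5 ≡ 1 (mod 2).
  s_4 = 0 + 1 + 0 + 0 + 0 + 0 + 0 + 1 = 2 ≡ 0 (mod 2).
s = (1, 1, 1, 0)^T — this equals column 14 of H (binary 1110), so error is at position 14.
Correct: flip bit 14 of r = 011001010000011 to get c = 011001010000001.
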